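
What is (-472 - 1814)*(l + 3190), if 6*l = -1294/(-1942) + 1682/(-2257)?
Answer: -15981439958697/2191547 ≈ -7.2923e+6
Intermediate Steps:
l = -172943/13149282 (l = (-1294/(-1942) + 1682/(-2257))/6 = (-1294*(-1/1942) + 1682*(-1/2257))/6 = (647/971 - 1682/2257)/6 = (⅙)*(-172943/2191547) = -172943/13149282 ≈ -0.013152)
(-472 - 1814)*(l + 3190) = (-472 - 1814)*(-172943/13149282 + 3190) = -2286*41946036637/13149282 = -15981439958697/2191547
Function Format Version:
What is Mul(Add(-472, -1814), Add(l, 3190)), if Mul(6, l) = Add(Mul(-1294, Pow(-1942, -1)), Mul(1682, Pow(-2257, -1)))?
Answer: Rational(-15981439958697, 2191547) ≈ -7.2923e+6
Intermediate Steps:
l = Rational(-172943, 13149282) (l = Mul(Rational(1, 6), Add(Mul(-1294, Pow(-1942, -1)), Mul(1682, Pow(-2257, -1)))) = Mul(Rational(1, 6), Add(Mul(-1294, Rational(-1, 1942)), Mul(1682, Rational(-1, 2257)))) = Mul(Rational(1, 6), Add(Rational(647, 971), Rational(-1682, 2257))) = Mul(Rational(1, 6), Rational(-172943, 2191547)) = Rational(-172943, 13149282) ≈ -0.013152)
Mul(Add(-472, -1814), Add(l, 3190)) = Mul(Add(-472, -1814), Add(Rational(-172943, 13149282), 3190)) = Mul(-2286, Rational(41946036637, 13149282)) = Rational(-15981439958697, 2191547)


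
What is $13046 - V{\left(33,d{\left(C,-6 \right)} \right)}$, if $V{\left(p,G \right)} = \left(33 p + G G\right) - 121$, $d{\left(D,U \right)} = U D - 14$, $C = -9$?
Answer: $10478$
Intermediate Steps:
$d{\left(D,U \right)} = -14 + D U$ ($d{\left(D,U \right)} = D U - 14 = -14 + D U$)
$V{\left(p,G \right)} = -121 + G^{2} + 33 p$ ($V{\left(p,G \right)} = \left(33 p + G^{2}\right) - 121 = \left(G^{2} + 33 p\right) - 121 = -121 + G^{2} + 33 p$)
$13046 - V{\left(33,d{\left(C,-6 \right)} \right)} = 13046 - \left(-121 + \left(-14 - -54\right)^{2} + 33 \cdot 33\right) = 13046 - \left(-121 + \left(-14 + 54\right)^{2} + 1089\right) = 13046 - \left(-121 + 40^{2} + 1089\right) = 13046 - \left(-121 + 1600 + 1089\right) = 13046 - 2568 = 10478$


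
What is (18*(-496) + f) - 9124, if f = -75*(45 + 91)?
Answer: -28252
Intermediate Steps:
f = -10200 (f = -75*136 = -10200)
(18*(-496) + f) - 9124 = (18*(-496) - 10200) - 9124 = (-8928 - 10200) - 9124 = -19128 - 9124 = -28252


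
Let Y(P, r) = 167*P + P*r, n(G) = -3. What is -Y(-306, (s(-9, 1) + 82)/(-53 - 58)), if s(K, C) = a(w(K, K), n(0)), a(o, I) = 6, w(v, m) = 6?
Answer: 1881798/37 ≈ 50859.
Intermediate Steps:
s(K, C) = 6
-Y(-306, (s(-9, 1) + 82)/(-53 - 58)) = -(-306)*(167 + (6 + 82)/(-53 - 58)) = -(-306)*(167 + 88/(-111)) = -(-306)*(167 + 88*(-1/111)) = -(-306)*(167 - 88/111) = -(-306)*18449/111 = -1*(-1881798/37) = 1881798/37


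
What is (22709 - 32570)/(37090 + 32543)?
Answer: -3287/23211 ≈ -0.14161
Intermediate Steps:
(22709 - 32570)/(37090 + 32543) = -9861/69633 = -9861*1/69633 = -3287/23211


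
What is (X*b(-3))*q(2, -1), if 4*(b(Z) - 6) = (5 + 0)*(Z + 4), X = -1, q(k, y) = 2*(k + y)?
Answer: -29/2 ≈ -14.500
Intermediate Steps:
q(k, y) = 2*k + 2*y
b(Z) = 11 + 5*Z/4 (b(Z) = 6 + ((5 + 0)*(Z + 4))/4 = 6 + (5*(4 + Z))/4 = 6 + (20 + 5*Z)/4 = 6 + (5 + 5*Z/4) = 11 + 5*Z/4)
(X*b(-3))*q(2, -1) = (-(11 + (5/4)*(-3)))*(2*2 + 2*(-1)) = (-(11 - 15/4))*(4 - 2) = -1*29/4*2 = -29/4*2 = -29/2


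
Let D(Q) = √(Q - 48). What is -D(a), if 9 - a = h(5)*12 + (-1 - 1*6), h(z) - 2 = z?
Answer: -2*I*√29 ≈ -10.77*I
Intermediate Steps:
h(z) = 2 + z
a = -68 (a = 9 - ((2 + 5)*12 + (-1 - 1*6)) = 9 - (7*12 + (-1 - 6)) = 9 - (84 - 7) = 9 - 1*77 = 9 - 77 = -68)
D(Q) = √(-48 + Q)
-D(a) = -√(-48 - 68) = -√(-116) = -2*I*√29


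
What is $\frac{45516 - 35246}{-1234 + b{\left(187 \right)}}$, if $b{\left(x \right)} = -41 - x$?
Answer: $- \frac{5135}{731} \approx -7.0246$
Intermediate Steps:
$\frac{45516 - 35246}{-1234 + b{\left(187 \right)}} = \frac{45516 - 35246}{-1234 - 228} = \frac{10270}{-1234 - 228} = \frac{10270}{-1462} = 10270 \left(- \frac{1}{1462}\right) = - \frac{5135}{731}$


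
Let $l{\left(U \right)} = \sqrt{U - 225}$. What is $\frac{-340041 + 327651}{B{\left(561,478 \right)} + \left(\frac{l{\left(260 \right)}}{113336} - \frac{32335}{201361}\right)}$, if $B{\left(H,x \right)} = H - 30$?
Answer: $- \frac{3425476173124616519606423040}{146761725367191175927332221} + \frac{56936387157324885840 \sqrt{35}}{146761725367191175927332221} \approx -23.34$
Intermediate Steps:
$l{\left(U \right)} = \sqrt{-225 + U}$
$B{\left(H,x \right)} = -30 + H$
$\frac{-340041 + 327651}{B{\left(561,478 \right)} + \left(\frac{l{\left(260 \right)}}{113336} - \frac{32335}{201361}\right)} = \frac{-340041 + 327651}{\left(-30 + 561\right) - \left(\frac{32335}{201361} - \frac{\sqrt{-225 + 260}}{113336}\right)} = - \frac{12390}{531 - \left(\frac{32335}{201361} - \sqrt{35} \cdot \frac{1}{113336}\right)} = - \frac{12390}{531 - \left(\frac{32335}{201361} - \frac{\sqrt{35}}{113336}\right)} = - \frac{12390}{\frac{106890356}{201361} + \frac{\sqrt{35}}{113336}}$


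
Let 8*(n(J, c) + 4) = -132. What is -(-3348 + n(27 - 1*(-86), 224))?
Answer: 6737/2 ≈ 3368.5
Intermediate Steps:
n(J, c) = -41/2 (n(J, c) = -4 + (⅛)*(-132) = -4 - 33/2 = -41/2)
-(-3348 + n(27 - 1*(-86), 224)) = -(-3348 - 41/2) = -1*(-6737/2) = 6737/2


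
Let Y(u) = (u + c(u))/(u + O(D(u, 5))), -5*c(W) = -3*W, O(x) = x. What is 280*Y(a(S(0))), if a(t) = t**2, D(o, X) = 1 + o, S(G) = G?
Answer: 0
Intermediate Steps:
c(W) = 3*W/5 (c(W) = -(-3)*W/5 = 3*W/5)
Y(u) = 8*u/(5*(1 + 2*u)) (Y(u) = (u + 3*u/5)/(u + (1 + u)) = (8*u/5)/(1 + 2*u) = 8*u/(5*(1 + 2*u)))
280*Y(a(S(0))) = 280*((8/5)*0**2/(1 + 2*0**2)) = 280*((8/5)*0/(1 + 2*0)) = 280*((8/5)*0/(1 + 0)) = 280*((8/5)*0/1) = 280*((8/5)*0*1) = 280*0 = 0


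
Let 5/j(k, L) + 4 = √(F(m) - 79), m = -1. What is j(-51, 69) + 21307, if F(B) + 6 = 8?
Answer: 1981531/93 - 5*I*√77/93 ≈ 21307.0 - 0.47177*I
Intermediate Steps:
F(B) = 2 (F(B) = -6 + 8 = 2)
j(k, L) = 5/(-4 + I*√77) (j(k, L) = 5/(-4 + √(2 - 79)) = 5/(-4 + √(-77)) = 5/(-4 + I*√77))
j(-51, 69) + 21307 = (-20/93 - 5*I*√77/93) + 21307 = 1981531/93 - 5*I*√77/93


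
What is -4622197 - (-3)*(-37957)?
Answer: -4736068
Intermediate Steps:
-4622197 - (-3)*(-37957) = -4622197 - 1*113871 = -4622197 - 113871 = -4736068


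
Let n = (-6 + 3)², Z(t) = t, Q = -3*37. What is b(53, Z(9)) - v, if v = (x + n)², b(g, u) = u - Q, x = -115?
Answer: -11116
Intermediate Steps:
Q = -111
b(g, u) = 111 + u (b(g, u) = u - 1*(-111) = u + 111 = 111 + u)
n = 9 (n = (-3)² = 9)
v = 11236 (v = (-115 + 9)² = (-106)² = 11236)
b(53, Z(9)) - v = (111 + 9) - 1*11236 = 120 - 11236 = -11116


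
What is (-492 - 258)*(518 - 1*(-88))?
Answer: -454500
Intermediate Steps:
(-492 - 258)*(518 - 1*(-88)) = -750*(518 + 88) = -750*606 = -454500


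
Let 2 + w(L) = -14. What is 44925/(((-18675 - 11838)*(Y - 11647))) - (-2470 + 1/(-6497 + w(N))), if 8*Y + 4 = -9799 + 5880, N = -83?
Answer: 15887533939006519/6432199259577 ≈ 2470.0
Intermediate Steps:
Y = -3923/8 (Y = -½ + (-9799 + 5880)/8 = -½ + (⅛)*(-3919) = -½ - 3919/8 = -3923/8 ≈ -490.38)
w(L) = -16 (w(L) = -2 - 14 = -16)
44925/(((-18675 - 11838)*(Y - 11647))) - (-2470 + 1/(-6497 + w(N))) = 44925/(((-18675 - 11838)*(-3923/8 - 11647))) - (-2470 + 1/(-6497 - 16)) = 44925/((-30513*(-97099/8))) - (-2470 + 1/(-6513)) = 44925/(2962781787/8) - (-2470 - 1/6513) = 44925*(8/2962781787) - 1*(-16087111/6513) = 119800/987593929 + 16087111/6513 = 15887533939006519/6432199259577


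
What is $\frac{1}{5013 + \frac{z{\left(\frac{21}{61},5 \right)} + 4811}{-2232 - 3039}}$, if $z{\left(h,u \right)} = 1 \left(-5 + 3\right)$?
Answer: $\frac{251}{1258034} \approx 0.00019952$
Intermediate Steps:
$z{\left(h,u \right)} = -2$ ($z{\left(h,u \right)} = 1 \left(-2\right) = -2$)
$\frac{1}{5013 + \frac{z{\left(\frac{21}{61},5 \right)} + 4811}{-2232 - 3039}} = \frac{1}{5013 + \frac{-2 + 4811}{-2232 - 3039}} = \frac{1}{5013 + \frac{4809}{-5271}} = \frac{1}{5013 + 4809 \left(- \frac{1}{5271}\right)} = \frac{1}{5013 - \frac{229}{251}} = \frac{1}{\frac{1258034}{251}} = \frac{251}{1258034}$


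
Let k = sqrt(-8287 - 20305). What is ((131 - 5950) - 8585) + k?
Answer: -14404 + 4*I*sqrt(1787) ≈ -14404.0 + 169.09*I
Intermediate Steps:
k = 4*I*sqrt(1787) (k = sqrt(-28592) = 4*I*sqrt(1787) ≈ 169.09*I)
((131 - 5950) - 8585) + k = ((131 - 5950) - 8585) + 4*I*sqrt(1787) = (-5819 - 8585) + 4*I*sqrt(1787) = -14404 + 4*I*sqrt(1787)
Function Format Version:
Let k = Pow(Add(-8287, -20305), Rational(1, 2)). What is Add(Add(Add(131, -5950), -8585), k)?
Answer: Add(-14404, Mul(4, I, Pow(1787, Rational(1, 2)))) ≈ Add(-14404., Mul(169.09, I))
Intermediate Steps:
k = Mul(4, I, Pow(1787, Rational(1, 2))) (k = Pow(-28592, Rational(1, 2)) = Mul(4, I, Pow(1787, Rational(1, 2))) ≈ Mul(169.09, I))
Add(Add(Add(131, -5950), -8585), k) = Add(Add(Add(131, -5950), -8585), Mul(4, I, Pow(1787, Rational(1, 2)))) = Add(Add(-5819, -8585), Mul(4, I, Pow(1787, Rational(1, 2)))) = Add(-14404, Mul(4, I, Pow(1787, Rational(1, 2))))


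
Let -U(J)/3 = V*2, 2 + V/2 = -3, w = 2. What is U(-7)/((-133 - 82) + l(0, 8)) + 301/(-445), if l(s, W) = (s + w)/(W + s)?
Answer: -365359/382255 ≈ -0.95580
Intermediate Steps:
V = -10 (V = -4 + 2*(-3) = -4 - 6 = -10)
U(J) = 60 (U(J) = -(-30)*2 = -3*(-20) = 60)
l(s, W) = (2 + s)/(W + s) (l(s, W) = (s + 2)/(W + s) = (2 + s)/(W + s))
U(-7)/((-133 - 82) + l(0, 8)) + 301/(-445) = 60/((-133 - 82) + (2 + 0)/(8 + 0)) + 301/(-445) = 60/(-215 + 2/8) + 301*(-1/445) = 60/(-215 + (1/8)*2) - 301/445 = 60/(-215 + 1/4) - 301/445 = 60/(-859/4) - 301/445 = 60*(-4/859) - 301/445 = -240/859 - 301/445 = -365359/382255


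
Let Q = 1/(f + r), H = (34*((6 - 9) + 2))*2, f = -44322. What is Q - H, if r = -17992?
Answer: 4237351/62314 ≈ 68.000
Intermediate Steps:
H = -68 (H = (34*(-3 + 2))*2 = (34*(-1))*2 = -34*2 = -68)
Q = -1/62314 (Q = 1/(-44322 - 17992) = 1/(-62314) = -1/62314 ≈ -1.6048e-5)
Q - H = -1/62314 - 1*(-68) = -1/62314 + 68 = 4237351/62314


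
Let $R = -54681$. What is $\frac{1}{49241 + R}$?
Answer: $- \frac{1}{5440} \approx -0.00018382$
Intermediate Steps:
$\frac{1}{49241 + R} = \frac{1}{49241 - 54681} = \frac{1}{-5440} = - \frac{1}{5440}$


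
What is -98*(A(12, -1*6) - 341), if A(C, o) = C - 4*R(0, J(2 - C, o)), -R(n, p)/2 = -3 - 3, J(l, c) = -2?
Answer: 36946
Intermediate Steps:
R(n, p) = 12 (R(n, p) = -2*(-3 - 3) = -2*(-6) = 12)
A(C, o) = -48 + C (A(C, o) = C - 4*12 = C - 48 = -48 + C)
-98*(A(12, -1*6) - 341) = -98*((-48 + 12) - 341) = -98*(-36 - 341) = -98*(-377) = 36946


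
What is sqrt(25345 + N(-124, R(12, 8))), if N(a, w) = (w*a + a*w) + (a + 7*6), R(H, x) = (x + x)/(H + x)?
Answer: sqrt(626615)/5 ≈ 158.32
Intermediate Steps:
R(H, x) = 2*x/(H + x) (R(H, x) = (2*x)/(H + x) = 2*x/(H + x))
N(a, w) = 42 + a + 2*a*w (N(a, w) = (a*w + a*w) + (a + 42) = 2*a*w + (42 + a) = 42 + a + 2*a*w)
sqrt(25345 + N(-124, R(12, 8))) = sqrt(25345 + (42 - 124 + 2*(-124)*(2*8/(12 + 8)))) = sqrt(25345 + (42 - 124 + 2*(-124)*(2*8/20))) = sqrt(25345 + (42 - 124 + 2*(-124)*(2*8*(1/20)))) = sqrt(25345 + (42 - 124 + 2*(-124)*(4/5))) = sqrt(25345 + (42 - 124 - 992/5)) = sqrt(25345 - 1402/5) = sqrt(125323/5) = sqrt(626615)/5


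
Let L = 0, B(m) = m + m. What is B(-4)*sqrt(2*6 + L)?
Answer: -16*sqrt(3) ≈ -27.713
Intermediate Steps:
B(m) = 2*m
B(-4)*sqrt(2*6 + L) = (2*(-4))*sqrt(2*6 + 0) = -8*sqrt(12 + 0) = -16*sqrt(3)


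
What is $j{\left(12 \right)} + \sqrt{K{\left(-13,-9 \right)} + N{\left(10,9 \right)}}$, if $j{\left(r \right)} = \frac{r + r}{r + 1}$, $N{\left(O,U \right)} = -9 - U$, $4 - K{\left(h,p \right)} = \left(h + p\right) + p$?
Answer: $\frac{24}{13} + \sqrt{17} \approx 5.9693$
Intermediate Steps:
$K{\left(h,p \right)} = 4 - h - 2 p$ ($K{\left(h,p \right)} = 4 - \left(\left(h + p\right) + p\right) = 4 - \left(h + 2 p\right) = 4 - h - 2 p$)
$j{\left(r \right)} = \frac{2 r}{1 + r}$
$j{\left(12 \right)} + \sqrt{K{\left(-13,-9 \right)} + N{\left(10,9 \right)}} = 2 \cdot 12 \frac{1}{1 + 12} + \sqrt{\left(4 - -13 - -18\right) - 18} = 2 \cdot 12 \cdot \frac{1}{13} + \sqrt{\left(4 + 13 + 18\right) - 18} = 2 \cdot 12 \cdot \frac{1}{13} + \sqrt{35 - 18} = \frac{24}{13} + \sqrt{17}$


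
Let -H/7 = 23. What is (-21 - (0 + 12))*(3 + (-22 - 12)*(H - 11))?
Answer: -193083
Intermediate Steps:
H = -161 (H = -7*23 = -161)
(-21 - (0 + 12))*(3 + (-22 - 12)*(H - 11)) = (-21 - (0 + 12))*(3 + (-22 - 12)*(-161 - 11)) = (-21 - 1*12)*(3 - 34*(-172)) = (-21 - 12)*(3 + 5848) = -33*5851 = -193083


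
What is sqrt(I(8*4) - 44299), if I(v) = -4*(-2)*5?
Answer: I*sqrt(44259) ≈ 210.38*I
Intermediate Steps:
I(v) = 40 (I(v) = 8*5 = 40)
sqrt(I(8*4) - 44299) = sqrt(40 - 44299) = sqrt(-44259) = I*sqrt(44259)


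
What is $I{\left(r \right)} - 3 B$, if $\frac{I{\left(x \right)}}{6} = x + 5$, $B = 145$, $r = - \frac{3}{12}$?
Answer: $- \frac{813}{2} \approx -406.5$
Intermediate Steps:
$r = - \frac{1}{4}$ ($r = \left(-3\right) \frac{1}{12} = - \frac{1}{4} \approx -0.25$)
$I{\left(x \right)} = 30 + 6 x$ ($I{\left(x \right)} = 6 \left(x + 5\right) = 6 \left(5 + x\right) = 30 + 6 x$)
$I{\left(r \right)} - 3 B = \left(30 + 6 \left(- \frac{1}{4}\right)\right) - 435 = \left(30 - \frac{3}{2}\right) - 435 = \frac{57}{2} - 435 = - \frac{813}{2}$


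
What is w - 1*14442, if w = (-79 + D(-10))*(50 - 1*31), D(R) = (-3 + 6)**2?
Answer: -15772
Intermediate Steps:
D(R) = 9 (D(R) = 3**2 = 9)
w = -1330 (w = (-79 + 9)*(50 - 1*31) = -70*(50 - 31) = -70*19 = -1330)
w - 1*14442 = -1330 - 1*14442 = -1330 - 14442 = -15772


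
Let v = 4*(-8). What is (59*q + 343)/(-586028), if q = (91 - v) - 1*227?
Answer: 5793/586028 ≈ 0.0098852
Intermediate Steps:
v = -32
q = -104 (q = (91 - 1*(-32)) - 1*227 = (91 + 32) - 227 = 123 - 227 = -104)
(59*q + 343)/(-586028) = (59*(-104) + 343)/(-586028) = (-6136 + 343)*(-1/586028) = -5793*(-1/586028) = 5793/586028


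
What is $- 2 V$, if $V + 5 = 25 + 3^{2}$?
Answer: $-58$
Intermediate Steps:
$V = 29$ ($V = -5 + \left(25 + 3^{2}\right) = -5 + \left(25 + 9\right) = -5 + 34 = 29$)
$- 2 V = \left(-2\right) 29 = -58$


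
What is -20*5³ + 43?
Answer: -2457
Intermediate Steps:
-20*5³ + 43 = -20*125 + 43 = -2500 + 43 = -2457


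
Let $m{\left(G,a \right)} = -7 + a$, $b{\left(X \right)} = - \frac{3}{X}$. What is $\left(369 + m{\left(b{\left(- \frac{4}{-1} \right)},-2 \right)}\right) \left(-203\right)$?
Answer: $-73080$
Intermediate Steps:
$\left(369 + m{\left(b{\left(- \frac{4}{-1} \right)},-2 \right)}\right) \left(-203\right) = \left(369 - 9\right) \left(-203\right) = 360 \left(-203\right) = -73080$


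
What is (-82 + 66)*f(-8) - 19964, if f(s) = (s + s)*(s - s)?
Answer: -19964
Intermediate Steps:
f(s) = 0 (f(s) = (2*s)*0 = 0)
(-82 + 66)*f(-8) - 19964 = (-82 + 66)*0 - 19964 = -16*0 - 19964 = 0 - 19964 = -19964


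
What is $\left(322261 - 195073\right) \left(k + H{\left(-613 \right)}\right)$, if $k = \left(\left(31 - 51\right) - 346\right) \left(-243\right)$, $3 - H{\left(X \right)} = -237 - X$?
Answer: $11264405220$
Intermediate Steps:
$H{\left(X \right)} = 240 + X$ ($H{\left(X \right)} = 3 - \left(-237 - X\right) = 3 + \left(237 + X\right) = 240 + X$)
$k = 88938$ ($k = \left(-20 - 346\right) \left(-243\right) = \left(-366\right) \left(-243\right) = 88938$)
$\left(322261 - 195073\right) \left(k + H{\left(-613 \right)}\right) = \left(322261 - 195073\right) \left(88938 + \left(240 - 613\right)\right) = 127188 \left(88938 - 373\right) = 127188 \cdot 88565 = 11264405220$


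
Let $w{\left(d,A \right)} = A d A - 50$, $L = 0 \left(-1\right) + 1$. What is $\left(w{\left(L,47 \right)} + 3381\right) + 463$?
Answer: $6003$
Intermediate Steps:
$L = 1$ ($L = 0 + 1 = 1$)
$w{\left(d,A \right)} = -50 + d A^{2}$ ($w{\left(d,A \right)} = d A^{2} - 50 = -50 + d A^{2}$)
$\left(w{\left(L,47 \right)} + 3381\right) + 463 = \left(\left(-50 + 1 \cdot 47^{2}\right) + 3381\right) + 463 = \left(\left(-50 + 1 \cdot 2209\right) + 3381\right) + 463 = \left(\left(-50 + 2209\right) + 3381\right) + 463 = \left(2159 + 3381\right) + 463 = 5540 + 463 = 6003$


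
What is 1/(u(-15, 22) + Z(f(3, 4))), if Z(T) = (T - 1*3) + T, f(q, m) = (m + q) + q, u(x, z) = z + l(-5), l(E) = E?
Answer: 1/34 ≈ 0.029412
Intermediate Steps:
u(x, z) = -5 + z (u(x, z) = z - 5 = -5 + z)
f(q, m) = m + 2*q
Z(T) = -3 + 2*T (Z(T) = (T - 3) + T = (-3 + T) + T = -3 + 2*T)
1/(u(-15, 22) + Z(f(3, 4))) = 1/((-5 + 22) + (-3 + 2*(4 + 2*3))) = 1/(17 + (-3 + 2*(4 + 6))) = 1/(17 + (-3 + 2*10)) = 1/(17 + (-3 + 20)) = 1/(17 + 17) = 1/34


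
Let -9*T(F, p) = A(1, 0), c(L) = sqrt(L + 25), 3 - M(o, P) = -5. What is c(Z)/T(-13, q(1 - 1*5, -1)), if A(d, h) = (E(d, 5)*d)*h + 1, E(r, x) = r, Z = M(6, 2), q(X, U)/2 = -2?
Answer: -9*sqrt(33) ≈ -51.701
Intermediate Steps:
M(o, P) = 8 (M(o, P) = 3 - 1*(-5) = 3 + 5 = 8)
q(X, U) = -4 (q(X, U) = 2*(-2) = -4)
Z = 8
c(L) = sqrt(25 + L)
A(d, h) = 1 + h*d**2 (A(d, h) = (d*d)*h + 1 = d**2*h + 1 = h*d**2 + 1 = 1 + h*d**2)
T(F, p) = -1/9 (T(F, p) = -(1 + 0*1**2)/9 = -(1 + 0*1)/9 = -(1 + 0)/9 = -1/9*1 = -1/9)
c(Z)/T(-13, q(1 - 1*5, -1)) = sqrt(25 + 8)/(-1/9) = sqrt(33)*(-9) = -9*sqrt(33)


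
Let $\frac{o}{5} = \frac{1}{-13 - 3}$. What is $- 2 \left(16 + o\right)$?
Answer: $- \frac{251}{8} \approx -31.375$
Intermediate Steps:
$o = - \frac{5}{16}$ ($o = \frac{5}{-13 - 3} = \frac{5}{-16} = 5 \left(- \frac{1}{16}\right) = - \frac{5}{16} \approx -0.3125$)
$- 2 \left(16 + o\right) = - 2 \left(16 - \frac{5}{16}\right) = \left(-2\right) \frac{251}{16} = - \frac{251}{8}$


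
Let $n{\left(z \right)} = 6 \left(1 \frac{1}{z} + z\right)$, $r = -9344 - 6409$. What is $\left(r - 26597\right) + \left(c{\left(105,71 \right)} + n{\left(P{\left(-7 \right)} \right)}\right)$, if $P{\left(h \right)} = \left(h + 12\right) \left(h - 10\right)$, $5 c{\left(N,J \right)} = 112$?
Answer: $- \frac{3641202}{85} \approx -42838.0$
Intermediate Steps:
$c{\left(N,J \right)} = \frac{112}{5}$ ($c{\left(N,J \right)} = \frac{1}{5} \cdot 112 = \frac{112}{5}$)
$P{\left(h \right)} = \left(-10 + h\right) \left(12 + h\right)$ ($P{\left(h \right)} = \left(12 + h\right) \left(-10 + h\right) = \left(-10 + h\right) \left(12 + h\right)$)
$r = -15753$ ($r = -9344 - 6409 = -15753$)
$n{\left(z \right)} = 6 z + \frac{6}{z}$ ($n{\left(z \right)} = 6 \left(\frac{1}{z} + z\right) = 6 \left(z + \frac{1}{z}\right) = 6 z + \frac{6}{z}$)
$\left(r - 26597\right) + \left(c{\left(105,71 \right)} + n{\left(P{\left(-7 \right)} \right)}\right) = \left(-15753 - 26597\right) + \left(\frac{112}{5} + \left(6 \left(-120 + \left(-7\right)^{2} + 2 \left(-7\right)\right) + \frac{6}{-120 + \left(-7\right)^{2} + 2 \left(-7\right)}\right)\right) = -42350 + \left(\frac{112}{5} + \left(6 \left(-120 + 49 - 14\right) + \frac{6}{-120 + 49 - 14}\right)\right) = -42350 + \left(\frac{112}{5} + \left(6 \left(-85\right) + \frac{6}{-85}\right)\right) = -42350 + \left(\frac{112}{5} + \left(-510 + 6 \left(- \frac{1}{85}\right)\right)\right) = -42350 + \left(\frac{112}{5} - \frac{43356}{85}\right) = -42350 - \frac{41452}{85} = - \frac{3641202}{85}$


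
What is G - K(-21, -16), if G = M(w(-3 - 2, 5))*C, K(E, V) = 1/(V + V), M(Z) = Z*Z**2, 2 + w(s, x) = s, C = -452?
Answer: 4961153/32 ≈ 1.5504e+5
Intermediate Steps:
w(s, x) = -2 + s
M(Z) = Z**3
K(E, V) = 1/(2*V)
G = 155036 (G = (-2 + (-3 - 2))**3*(-452) = (-2 - 5)**3*(-452) = (-7)**3*(-452) = -343*(-452) = 155036)
G - K(-21, -16) = 155036 - 1/(2*(-16)) = 155036 - (-1)/(2*16) = 155036 - 1*(-1/32) = 155036 + 1/32 = 4961153/32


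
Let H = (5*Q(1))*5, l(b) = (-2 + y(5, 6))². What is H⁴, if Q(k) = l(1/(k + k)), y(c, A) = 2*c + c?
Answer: 318644812890625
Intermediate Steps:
y(c, A) = 3*c
l(b) = 169 (l(b) = (-2 + 3*5)² = (-2 + 15)² = 13² = 169)
Q(k) = 169
H = 4225 (H = (5*169)*5 = 845*5 = 4225)
H⁴ = 4225⁴ = 318644812890625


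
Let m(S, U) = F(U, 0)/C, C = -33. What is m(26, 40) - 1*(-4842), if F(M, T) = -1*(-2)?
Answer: 159784/33 ≈ 4841.9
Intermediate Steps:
F(M, T) = 2
m(S, U) = -2/33 (m(S, U) = 2/(-33) = 2*(-1/33) = -2/33)
m(26, 40) - 1*(-4842) = -2/33 - 1*(-4842) = -2/33 + 4842 = 159784/33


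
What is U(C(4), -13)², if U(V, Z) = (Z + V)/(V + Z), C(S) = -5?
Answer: 1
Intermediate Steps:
U(V, Z) = 1 (U(V, Z) = (V + Z)/(V + Z) = 1)
U(C(4), -13)² = 1² = 1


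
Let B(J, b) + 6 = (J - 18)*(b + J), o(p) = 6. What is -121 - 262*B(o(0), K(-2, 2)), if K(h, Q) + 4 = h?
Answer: 1451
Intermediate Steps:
K(h, Q) = -4 + h
B(J, b) = -6 + (-18 + J)*(J + b) (B(J, b) = -6 + (J - 18)*(b + J) = -6 + (-18 + J)*(J + b))
-121 - 262*B(o(0), K(-2, 2)) = -121 - 262*(-6 + 6**2 - 18*6 - 18*(-4 - 2) + 6*(-4 - 2)) = -121 - 262*(-6 + 36 - 108 - 18*(-6) + 6*(-6)) = -121 - 262*(-6 + 36 - 108 + 108 - 36) = -121 - 262*(-6) = -121 + 1572 = 1451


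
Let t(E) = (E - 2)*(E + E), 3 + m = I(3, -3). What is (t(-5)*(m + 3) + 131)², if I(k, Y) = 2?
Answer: 73441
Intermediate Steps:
m = -1 (m = -3 + 2 = -1)
t(E) = 2*E*(-2 + E) (t(E) = (-2 + E)*(2*E) = 2*E*(-2 + E))
(t(-5)*(m + 3) + 131)² = ((2*(-5)*(-2 - 5))*(-1 + 3) + 131)² = ((2*(-5)*(-7))*2 + 131)² = (70*2 + 131)² = (140 + 131)² = 271² = 73441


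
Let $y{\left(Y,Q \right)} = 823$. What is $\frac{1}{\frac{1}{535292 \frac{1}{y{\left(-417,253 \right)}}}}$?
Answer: $\frac{535292}{823} \approx 650.42$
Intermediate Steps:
$\frac{1}{\frac{1}{535292 \frac{1}{y{\left(-417,253 \right)}}}} = \frac{1}{\frac{1}{535292 \cdot \frac{1}{823}}} = \frac{1}{\frac{1}{\frac{535292}{823}}} = \frac{1}{\frac{823}{535292}} = \frac{535292}{823}$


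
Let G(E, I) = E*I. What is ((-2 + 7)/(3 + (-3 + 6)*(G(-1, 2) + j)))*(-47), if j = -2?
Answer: 235/9 ≈ 26.111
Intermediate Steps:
((-2 + 7)/(3 + (-3 + 6)*(G(-1, 2) + j)))*(-47) = ((-2 + 7)/(3 + (-3 + 6)*(-1*2 - 2)))*(-47) = (5/(3 + 3*(-2 - 2)))*(-47) = (5/(3 + 3*(-4)))*(-47) = (5/(3 - 12))*(-47) = (5/(-9))*(-47) = (5*(-1/9))*(-47) = -5/9*(-47) = 235/9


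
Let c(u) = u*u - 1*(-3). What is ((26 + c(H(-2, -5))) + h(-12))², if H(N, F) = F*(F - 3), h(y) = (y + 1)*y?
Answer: 3101121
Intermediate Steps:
h(y) = y*(1 + y) (h(y) = (1 + y)*y = y*(1 + y))
H(N, F) = F*(-3 + F)
c(u) = 3 + u² (c(u) = u² + 3 = 3 + u²)
((26 + c(H(-2, -5))) + h(-12))² = ((26 + (3 + (-5*(-3 - 5))²)) - 12*(1 - 12))² = ((26 + (3 + (-5*(-8))²)) - 12*(-11))² = ((26 + (3 + 40²)) + 132)² = ((26 + (3 + 1600)) + 132)² = ((26 + 1603) + 132)² = (1629 + 132)² = 1761² = 3101121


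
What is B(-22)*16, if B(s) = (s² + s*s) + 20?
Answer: 15808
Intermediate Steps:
B(s) = 20 + 2*s² (B(s) = (s² + s²) + 20 = 2*s² + 20 = 20 + 2*s²)
B(-22)*16 = (20 + 2*(-22)²)*16 = (20 + 2*484)*16 = (20 + 968)*16 = 988*16 = 15808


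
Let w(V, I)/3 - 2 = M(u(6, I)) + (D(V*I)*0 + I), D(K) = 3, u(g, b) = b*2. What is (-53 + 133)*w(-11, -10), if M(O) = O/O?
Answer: -1680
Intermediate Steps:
u(g, b) = 2*b
M(O) = 1
w(V, I) = 9 + 3*I (w(V, I) = 6 + 3*(1 + (3*0 + I)) = 6 + 3*(1 + (0 + I)) = 6 + 3*(1 + I) = 6 + (3 + 3*I) = 9 + 3*I)
(-53 + 133)*w(-11, -10) = (-53 + 133)*(9 + 3*(-10)) = 80*(9 - 30) = 80*(-21) = -1680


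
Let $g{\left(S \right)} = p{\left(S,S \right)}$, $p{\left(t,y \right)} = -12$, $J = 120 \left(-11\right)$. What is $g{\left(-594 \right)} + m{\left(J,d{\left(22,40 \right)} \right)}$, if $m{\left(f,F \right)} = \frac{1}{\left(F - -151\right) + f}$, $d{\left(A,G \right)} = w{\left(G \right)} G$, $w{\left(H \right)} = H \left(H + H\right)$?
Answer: $- \frac{1521971}{126831} \approx -12.0$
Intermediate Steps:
$w{\left(H \right)} = 2 H^{2}$ ($w{\left(H \right)} = H 2 H = 2 H^{2}$)
$J = -1320$
$g{\left(S \right)} = -12$
$d{\left(A,G \right)} = 2 G^{3}$ ($d{\left(A,G \right)} = 2 G^{2} G = 2 G^{3}$)
$m{\left(f,F \right)} = \frac{1}{151 + F + f}$ ($m{\left(f,F \right)} = \frac{1}{\left(F + 151\right) + f} = \frac{1}{\left(151 + F\right) + f} = \frac{1}{151 + F + f}$)
$g{\left(-594 \right)} + m{\left(J,d{\left(22,40 \right)} \right)} = -12 + \frac{1}{151 + 2 \cdot 40^{3} - 1320} = -12 + \frac{1}{151 + 2 \cdot 64000 - 1320} = -12 + \frac{1}{151 + 128000 - 1320} = -12 + \frac{1}{126831} = - \frac{1521971}{126831}$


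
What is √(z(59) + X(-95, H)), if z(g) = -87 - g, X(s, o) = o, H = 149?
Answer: √3 ≈ 1.7320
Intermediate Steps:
√(z(59) + X(-95, H)) = √((-87 - 1*59) + 149) = √((-87 - 59) + 149) = √(-146 + 149) = √3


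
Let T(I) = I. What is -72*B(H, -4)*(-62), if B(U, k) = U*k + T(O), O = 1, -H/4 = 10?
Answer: 718704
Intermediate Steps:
H = -40 (H = -4*10 = -40)
B(U, k) = 1 + U*k (B(U, k) = U*k + 1 = 1 + U*k)
-72*B(H, -4)*(-62) = -72*(1 - 40*(-4))*(-62) = -72*(1 + 160)*(-62) = -72*161*(-62) = -11592*(-62) = 718704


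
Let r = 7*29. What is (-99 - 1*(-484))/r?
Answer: 55/29 ≈ 1.8966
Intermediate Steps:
r = 203
(-99 - 1*(-484))/r = (-99 - 1*(-484))/203 = (-99 + 484)*(1/203) = 385*(1/203) = 55/29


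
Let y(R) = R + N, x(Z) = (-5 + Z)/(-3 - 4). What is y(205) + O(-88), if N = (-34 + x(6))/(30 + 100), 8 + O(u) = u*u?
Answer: 7226071/910 ≈ 7940.7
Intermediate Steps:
O(u) = -8 + u**2 (O(u) = -8 + u*u = -8 + u**2)
x(Z) = 5/7 - Z/7 (x(Z) = (-5 + Z)/(-7) = (-5 + Z)*(-1/7) = 5/7 - Z/7)
N = -239/910 (N = (-34 + (5/7 - 1/7*6))/(30 + 100) = (-34 + (5/7 - 6/7))/130 = (-34 - 1/7)*(1/130) = -239/7*1/130 = -239/910 ≈ -0.26264)
y(R) = -239/910 + R (y(R) = R - 239/910 = -239/910 + R)
y(205) + O(-88) = (-239/910 + 205) + (-8 + (-88)**2) = 186311/910 + (-8 + 7744) = 186311/910 + 7736 = 7226071/910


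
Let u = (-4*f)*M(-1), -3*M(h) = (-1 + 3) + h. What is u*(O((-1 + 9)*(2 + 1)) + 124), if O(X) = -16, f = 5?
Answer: 720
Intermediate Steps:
M(h) = -⅔ - h/3 (M(h) = -((-1 + 3) + h)/3 = -(2 + h)/3 = -⅔ - h/3)
u = 20/3 (u = (-4*5)*(-⅔ - ⅓*(-1)) = -20*(-⅔ + ⅓) = -20*(-⅓) = 20/3 ≈ 6.6667)
u*(O((-1 + 9)*(2 + 1)) + 124) = 20*(-16 + 124)/3 = (20/3)*108 = 720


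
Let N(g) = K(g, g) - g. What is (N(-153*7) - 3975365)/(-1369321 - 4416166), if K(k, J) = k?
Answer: 3975365/5785487 ≈ 0.68713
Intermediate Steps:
N(g) = 0 (N(g) = g - g = 0)
(N(-153*7) - 3975365)/(-1369321 - 4416166) = (0 - 3975365)/(-1369321 - 4416166) = -3975365/(-5785487) = -3975365*(-1/5785487) = 3975365/5785487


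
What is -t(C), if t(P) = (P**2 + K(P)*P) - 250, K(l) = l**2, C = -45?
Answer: 89350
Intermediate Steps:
t(P) = -250 + P**2 + P**3 (t(P) = (P**2 + P**2*P) - 250 = (P**2 + P**3) - 250 = -250 + P**2 + P**3)
-t(C) = -(-250 + (-45)**2 + (-45)**3) = -(-250 + 2025 - 91125) = -1*(-89350) = 89350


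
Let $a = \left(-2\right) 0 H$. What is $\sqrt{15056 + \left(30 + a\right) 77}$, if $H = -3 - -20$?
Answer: $\sqrt{17366} \approx 131.78$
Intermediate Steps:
$H = 17$ ($H = -3 + 20 = 17$)
$a = 0$ ($a = \left(-2\right) 0 \cdot 17 = 0 \cdot 17 = 0$)
$\sqrt{15056 + \left(30 + a\right) 77} = \sqrt{15056 + \left(30 + 0\right) 77} = \sqrt{15056 + 30 \cdot 77} = \sqrt{15056 + 2310} = \sqrt{17366}$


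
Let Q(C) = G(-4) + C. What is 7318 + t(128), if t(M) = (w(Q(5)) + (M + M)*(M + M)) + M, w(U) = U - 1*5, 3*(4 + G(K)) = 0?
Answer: 72978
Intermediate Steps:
G(K) = -4 (G(K) = -4 + (⅓)*0 = -4 + 0 = -4)
Q(C) = -4 + C
w(U) = -5 + U (w(U) = U - 5 = -5 + U)
t(M) = -4 + M + 4*M² (t(M) = ((-5 + (-4 + 5)) + (M + M)*(M + M)) + M = ((-5 + 1) + (2*M)*(2*M)) + M = (-4 + 4*M²) + M = -4 + M + 4*M²)
7318 + t(128) = 7318 + (-4 + 128 + 4*128²) = 7318 + (-4 + 128 + 4*16384) = 7318 + (-4 + 128 + 65536) = 7318 + 65660 = 72978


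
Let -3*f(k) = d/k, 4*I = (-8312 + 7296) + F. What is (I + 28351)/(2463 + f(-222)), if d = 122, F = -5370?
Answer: 17818497/1640480 ≈ 10.862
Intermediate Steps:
I = -3193/2 (I = ((-8312 + 7296) - 5370)/4 = (-1016 - 5370)/4 = (¼)*(-6386) = -3193/2 ≈ -1596.5)
f(k) = -122/(3*k)
(I + 28351)/(2463 + f(-222)) = (-3193/2 + 28351)/(2463 - 122/3/(-222)) = 53509/(2*(2463 - 122/3*(-1/222))) = 53509/(2*(2463 + 61/333)) = 53509/(2*(820240/333)) = (53509/2)*(333/820240) = 17818497/1640480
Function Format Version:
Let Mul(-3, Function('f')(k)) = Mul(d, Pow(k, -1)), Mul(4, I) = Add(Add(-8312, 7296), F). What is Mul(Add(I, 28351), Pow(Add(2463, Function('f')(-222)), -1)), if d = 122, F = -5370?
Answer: Rational(17818497, 1640480) ≈ 10.862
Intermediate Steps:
I = Rational(-3193, 2) (I = Mul(Rational(1, 4), Add(Add(-8312, 7296), -5370)) = Mul(Rational(1, 4), Add(-1016, -5370)) = Mul(Rational(1, 4), -6386) = Rational(-3193, 2) ≈ -1596.5)
Function('f')(k) = Mul(Rational(-122, 3), Pow(k, -1)) (Function('f')(k) = Mul(Rational(-1, 3), Mul(122, Pow(k, -1))) = Mul(Rational(-122, 3), Pow(k, -1)))
Mul(Add(I, 28351), Pow(Add(2463, Function('f')(-222)), -1)) = Mul(Add(Rational(-3193, 2), 28351), Pow(Add(2463, Mul(Rational(-122, 3), Pow(-222, -1))), -1)) = Mul(Rational(53509, 2), Pow(Add(2463, Mul(Rational(-122, 3), Rational(-1, 222))), -1)) = Mul(Rational(53509, 2), Pow(Add(2463, Rational(61, 333)), -1)) = Mul(Rational(53509, 2), Pow(Rational(820240, 333), -1)) = Mul(Rational(53509, 2), Rational(333, 820240)) = Rational(17818497, 1640480)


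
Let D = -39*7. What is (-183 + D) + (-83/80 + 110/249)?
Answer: -9095387/19920 ≈ -456.60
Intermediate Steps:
D = -273
(-183 + D) + (-83/80 + 110/249) = (-183 - 273) + (-83/80 + 110/249) = -456 + (-83*1/80 + 110*(1/249)) = -456 + (-83/80 + 110/249) = -456 - 11867/19920 = -9095387/19920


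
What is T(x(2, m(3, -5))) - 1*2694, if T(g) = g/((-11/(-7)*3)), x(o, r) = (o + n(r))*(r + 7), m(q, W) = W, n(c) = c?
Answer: -29648/11 ≈ -2695.3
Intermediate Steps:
x(o, r) = (7 + r)*(o + r) (x(o, r) = (o + r)*(r + 7) = (o + r)*(7 + r) = (7 + r)*(o + r))
T(g) = 7*g/33 (T(g) = g/((-11*(-⅐)*3)) = g/(((11/7)*3)) = g/(33/7) = g*(7/33) = 7*g/33)
T(x(2, m(3, -5))) - 1*2694 = 7*((-5)² + 7*2 + 7*(-5) + 2*(-5))/33 - 1*2694 = 7*(25 + 14 - 35 - 10)/33 - 2694 = (7/33)*(-6) - 2694 = -14/11 - 2694 = -29648/11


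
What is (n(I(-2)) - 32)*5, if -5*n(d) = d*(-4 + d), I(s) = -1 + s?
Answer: -181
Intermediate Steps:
n(d) = -d*(-4 + d)/5
(n(I(-2)) - 32)*5 = ((-1 - 2)*(4 - (-1 - 2))/5 - 32)*5 = ((1/5)*(-3)*(4 - 1*(-3)) - 32)*5 = ((1/5)*(-3)*(4 + 3) - 32)*5 = ((1/5)*(-3)*7 - 32)*5 = (-21/5 - 32)*5 = -181/5*5 = -181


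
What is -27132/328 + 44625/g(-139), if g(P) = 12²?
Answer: 447083/1968 ≈ 227.18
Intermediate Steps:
g(P) = 144
-27132/328 + 44625/g(-139) = -27132/328 + 44625/144 = -27132*1/328 + 44625*(1/144) = -6783/82 + 14875/48 = 447083/1968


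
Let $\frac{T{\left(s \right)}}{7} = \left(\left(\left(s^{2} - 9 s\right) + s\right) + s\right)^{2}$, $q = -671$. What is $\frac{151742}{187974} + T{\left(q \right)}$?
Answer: $\frac{136166494028298067}{93987} \approx 1.4488 \cdot 10^{12}$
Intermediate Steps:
$T{\left(s \right)} = 7 \left(s^{2} - 7 s\right)^{2}$ ($T{\left(s \right)} = 7 \left(\left(\left(s^{2} - 9 s\right) + s\right) + s\right)^{2} = 7 \left(\left(s^{2} - 8 s\right) + s\right)^{2} = 7 \left(s^{2} - 7 s\right)^{2}$)
$\frac{151742}{187974} + T{\left(q \right)} = \frac{151742}{187974} + 7 \left(-671\right)^{2} \left(-7 - 671\right)^{2} = 151742 \cdot \frac{1}{187974} + 7 \cdot 450241 \left(-678\right)^{2} = \frac{75871}{93987} + 7 \cdot 450241 \cdot 459684 = \frac{75871}{93987} + 1448780086908 = \frac{136166494028298067}{93987}$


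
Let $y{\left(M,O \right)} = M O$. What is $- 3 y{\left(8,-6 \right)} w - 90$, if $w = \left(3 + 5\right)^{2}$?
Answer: $9126$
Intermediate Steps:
$w = 64$ ($w = 8^{2} = 64$)
$- 3 y{\left(8,-6 \right)} w - 90 = - 3 \cdot 8 \left(-6\right) 64 - 90 = \left(-3\right) \left(-48\right) 64 - 90 = 144 \cdot 64 - 90 = 9216 - 90 = 9126$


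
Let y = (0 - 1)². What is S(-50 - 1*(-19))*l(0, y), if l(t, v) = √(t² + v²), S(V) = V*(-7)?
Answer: 217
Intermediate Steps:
S(V) = -7*V
y = 1 (y = (-1)² = 1)
S(-50 - 1*(-19))*l(0, y) = (-7*(-50 - 1*(-19)))*√(0² + 1²) = (-7*(-50 + 19))*√(0 + 1) = (-7*(-31))*√1 = 217*1 = 217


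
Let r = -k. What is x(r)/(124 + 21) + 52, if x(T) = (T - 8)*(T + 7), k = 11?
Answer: 7616/145 ≈ 52.524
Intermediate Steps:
r = -11 (r = -1*11 = -11)
x(T) = (-8 + T)*(7 + T)
x(r)/(124 + 21) + 52 = (-56 + (-11)² - 1*(-11))/(124 + 21) + 52 = (-56 + 121 + 11)/145 + 52 = (1/145)*76 + 52 = 76/145 + 52 = 7616/145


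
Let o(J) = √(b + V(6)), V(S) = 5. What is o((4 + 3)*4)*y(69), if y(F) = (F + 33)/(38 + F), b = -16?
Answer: 102*I*√11/107 ≈ 3.1616*I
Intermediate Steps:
o(J) = I*√11 (o(J) = √(-16 + 5) = √(-11) = I*√11)
y(F) = (33 + F)/(38 + F)
o((4 + 3)*4)*y(69) = (I*√11)*((33 + 69)/(38 + 69)) = (I*√11)*(102/107) = 102*I*√11/107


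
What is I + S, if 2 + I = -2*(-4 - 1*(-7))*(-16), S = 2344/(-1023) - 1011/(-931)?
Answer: 88378811/952413 ≈ 92.795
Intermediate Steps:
S = -1148011/952413 (S = 2344*(-1/1023) - 1011*(-1/931) = -2344/1023 + 1011/931 = -1148011/952413 ≈ -1.2054)
I = 94 (I = -2 - 2*(-4 - 1*(-7))*(-16) = -2 - 2*(-4 + 7)*(-16) = -2 - 2*3*(-16) = -2 - 6*(-16) = -2 + 96 = 94)
I + S = 94 - 1148011/952413 = 88378811/952413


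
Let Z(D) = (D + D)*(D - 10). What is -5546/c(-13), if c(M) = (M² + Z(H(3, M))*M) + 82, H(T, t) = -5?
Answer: 5546/1699 ≈ 3.2643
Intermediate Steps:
Z(D) = 2*D*(-10 + D) (Z(D) = (2*D)*(-10 + D) = 2*D*(-10 + D))
c(M) = 82 + M² + 150*M (c(M) = (M² + (2*(-5)*(-10 - 5))*M) + 82 = (M² + (2*(-5)*(-15))*M) + 82 = (M² + 150*M) + 82 = 82 + M² + 150*M)
-5546/c(-13) = -5546/(82 + (-13)² + 150*(-13)) = -5546/(82 + 169 - 1950) = -5546/(-1699) = -5546*(-1/1699) = 5546/1699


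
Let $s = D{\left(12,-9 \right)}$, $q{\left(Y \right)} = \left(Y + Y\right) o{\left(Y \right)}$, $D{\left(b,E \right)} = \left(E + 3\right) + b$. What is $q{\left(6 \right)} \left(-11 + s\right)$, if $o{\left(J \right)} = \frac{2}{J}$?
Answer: $-20$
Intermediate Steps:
$D{\left(b,E \right)} = 3 + E + b$ ($D{\left(b,E \right)} = \left(3 + E\right) + b = 3 + E + b$)
$q{\left(Y \right)} = 4$ ($q{\left(Y \right)} = \left(Y + Y\right) \frac{2}{Y} = 2 Y \frac{2}{Y} = 4$)
$s = 6$ ($s = 3 - 9 + 12 = 6$)
$q{\left(6 \right)} \left(-11 + s\right) = 4 \left(-11 + 6\right) = 4 \left(-5\right) = -20$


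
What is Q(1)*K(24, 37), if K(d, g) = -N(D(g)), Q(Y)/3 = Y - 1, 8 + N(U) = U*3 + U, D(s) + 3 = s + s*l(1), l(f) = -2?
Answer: 0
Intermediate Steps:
D(s) = -3 - s (D(s) = -3 + (s + s*(-2)) = -3 + (s - 2*s) = -3 - s)
N(U) = -8 + 4*U (N(U) = -8 + (U*3 + U) = -8 + (3*U + U) = -8 + 4*U)
Q(Y) = -3 + 3*Y (Q(Y) = 3*(Y - 1) = 3*(-1 + Y) = -3 + 3*Y)
K(d, g) = 20 + 4*g (K(d, g) = -(-8 + 4*(-3 - g)) = -(-8 + (-12 - 4*g)) = -(-20 - 4*g) = 20 + 4*g)
Q(1)*K(24, 37) = (-3 + 3*1)*(20 + 4*37) = (-3 + 3)*(20 + 148) = 0*168 = 0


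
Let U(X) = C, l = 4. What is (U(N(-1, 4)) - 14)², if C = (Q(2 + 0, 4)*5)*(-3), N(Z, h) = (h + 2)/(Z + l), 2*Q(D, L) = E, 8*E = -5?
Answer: 22201/256 ≈ 86.723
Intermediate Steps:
E = -5/8 (E = (⅛)*(-5) = -5/8 ≈ -0.62500)
Q(D, L) = -5/16 (Q(D, L) = (½)*(-5/8) = -5/16)
N(Z, h) = (2 + h)/(4 + Z) (N(Z, h) = (h + 2)/(Z + 4) = (2 + h)/(4 + Z))
C = 75/16 (C = -5/16*5*(-3) = -25/16*(-3) = 75/16 ≈ 4.6875)
U(X) = 75/16
(U(N(-1, 4)) - 14)² = (75/16 - 14)² = (-149/16)² = 22201/256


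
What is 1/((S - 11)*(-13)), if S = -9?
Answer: 1/260 ≈ 0.0038462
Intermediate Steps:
1/((S - 11)*(-13)) = 1/((-9 - 11)*(-13)) = 1/(-20*(-13)) = 1/260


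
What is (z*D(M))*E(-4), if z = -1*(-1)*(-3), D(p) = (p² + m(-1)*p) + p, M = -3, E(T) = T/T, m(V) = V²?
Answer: -9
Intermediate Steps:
E(T) = 1
D(p) = p² + 2*p (D(p) = (p² + (-1)²*p) + p = (p² + 1*p) + p = (p² + p) + p = (p + p²) + p = p² + 2*p)
z = -3 (z = 1*(-3) = -3)
(z*D(M))*E(-4) = -(-9)*(2 - 3)*1 = -(-9)*(-1)*1 = -3*3*1 = -9*1 = -9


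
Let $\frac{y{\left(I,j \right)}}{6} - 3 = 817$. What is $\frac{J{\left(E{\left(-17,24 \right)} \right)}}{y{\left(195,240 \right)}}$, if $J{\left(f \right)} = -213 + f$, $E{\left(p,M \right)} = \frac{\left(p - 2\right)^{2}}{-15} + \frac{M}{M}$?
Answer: $- \frac{3541}{73800} \approx -0.047981$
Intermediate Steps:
$y{\left(I,j \right)} = 4920$ ($y{\left(I,j \right)} = 18 + 6 \cdot 817 = 18 + 4902 = 4920$)
$E{\left(p,M \right)} = 1 - \frac{\left(-2 + p\right)^{2}}{15}$ ($E{\left(p,M \right)} = \left(-2 + p\right)^{2} \left(- \frac{1}{15}\right) + 1 = - \frac{\left(-2 + p\right)^{2}}{15} + 1 = 1 - \frac{\left(-2 + p\right)^{2}}{15}$)
$\frac{J{\left(E{\left(-17,24 \right)} \right)}}{y{\left(195,240 \right)}} = \frac{-213 + \left(1 - \frac{\left(-2 - 17\right)^{2}}{15}\right)}{4920} = \left(-213 + \left(1 - \frac{\left(-19\right)^{2}}{15}\right)\right) \frac{1}{4920} = \left(-213 + \left(1 - \frac{361}{15}\right)\right) \frac{1}{4920} = \left(-213 - \frac{346}{15}\right) \frac{1}{4920} = \left(- \frac{3541}{15}\right) \frac{1}{4920} = - \frac{3541}{73800}$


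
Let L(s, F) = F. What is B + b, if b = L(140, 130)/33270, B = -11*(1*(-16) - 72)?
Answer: 3220549/3327 ≈ 968.00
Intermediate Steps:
B = 968 (B = -11*(-16 - 72) = -11*(-88) = 968)
b = 13/3327 (b = 130/33270 = 130*(1/33270) = 13/3327 ≈ 0.0039074)
B + b = 968 + 13/3327 = 3220549/3327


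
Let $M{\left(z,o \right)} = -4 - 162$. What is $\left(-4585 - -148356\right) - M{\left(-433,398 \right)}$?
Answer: $143937$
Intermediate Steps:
$M{\left(z,o \right)} = -166$ ($M{\left(z,o \right)} = -4 - 162 = -166$)
$\left(-4585 - -148356\right) - M{\left(-433,398 \right)} = \left(-4585 - -148356\right) - -166 = \left(-4585 + 148356\right) + 166 = 143771 + 166 = 143937$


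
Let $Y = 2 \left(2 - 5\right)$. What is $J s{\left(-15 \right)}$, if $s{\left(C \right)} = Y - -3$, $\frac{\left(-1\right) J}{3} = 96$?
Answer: $864$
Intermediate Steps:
$Y = -6$ ($Y = 2 \left(-3\right) = -6$)
$J = -288$ ($J = \left(-3\right) 96 = -288$)
$s{\left(C \right)} = -3$ ($s{\left(C \right)} = -6 - -3 = -6 + 3 = -3$)
$J s{\left(-15 \right)} = \left(-288\right) \left(-3\right) = 864$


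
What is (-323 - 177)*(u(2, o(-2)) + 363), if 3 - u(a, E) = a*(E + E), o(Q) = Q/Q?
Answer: -181000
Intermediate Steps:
o(Q) = 1
u(a, E) = 3 - 2*E*a (u(a, E) = 3 - a*(E + E) = 3 - a*2*E = 3 - 2*E*a)
(-323 - 177)*(u(2, o(-2)) + 363) = (-323 - 177)*((3 - 2*1*2) + 363) = -500*((3 - 4) + 363) = -500*(-1 + 363) = -500*362 = -181000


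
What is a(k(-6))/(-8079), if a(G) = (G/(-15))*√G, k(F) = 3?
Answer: √3/40395 ≈ 4.2878e-5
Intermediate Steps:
a(G) = -G^(3/2)/15 (a(G) = (G*(-1/15))*√G = (-G/15)*√G = -G^(3/2)/15)
a(k(-6))/(-8079) = -√3/5/(-8079) = -√3/5*(-1/8079) = √3/40395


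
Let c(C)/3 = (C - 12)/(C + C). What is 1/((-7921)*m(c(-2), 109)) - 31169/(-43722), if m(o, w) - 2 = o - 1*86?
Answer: 1728231707/2424253734 ≈ 0.71289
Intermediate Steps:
c(C) = 3*(-12 + C)/(2*C) (c(C) = 3*((C - 12)/(C + C)) = 3*((-12 + C)/((2*C))) = 3*((-12 + C)*(1/(2*C))) = 3*((-12 + C)/(2*C)) = 3*(-12 + C)/(2*C))
m(o, w) = -84 + o (m(o, w) = 2 + (o - 1*86) = 2 + (o - 86) = 2 + (-86 + o) = -84 + o)
1/((-7921)*m(c(-2), 109)) - 31169/(-43722) = 1/((-7921)*(-84 + (3/2 - 18/(-2)))) - 31169/(-43722) = -1/(7921*(-84 + (3/2 - 18*(-½)))) - 31169*(-1/43722) = -1/(7921*(-84 + (3/2 + 9))) + 31169/43722 = -1/(7921*(-84 + 21/2)) + 31169/43722 = -1/(7921*(-147/2)) + 31169/43722 = -1/7921*(-2/147) + 31169/43722 = 2/1164387 + 31169/43722 = 1728231707/2424253734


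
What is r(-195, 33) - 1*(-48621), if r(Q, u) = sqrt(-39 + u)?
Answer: 48621 + I*sqrt(6) ≈ 48621.0 + 2.4495*I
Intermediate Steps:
r(-195, 33) - 1*(-48621) = sqrt(-39 + 33) - 1*(-48621) = sqrt(-6) + 48621 = I*sqrt(6) + 48621 = 48621 + I*sqrt(6)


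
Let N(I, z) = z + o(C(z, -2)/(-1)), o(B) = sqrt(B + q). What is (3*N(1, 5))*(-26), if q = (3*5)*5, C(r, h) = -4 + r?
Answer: -390 - 78*sqrt(74) ≈ -1061.0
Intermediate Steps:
q = 75 (q = 15*5 = 75)
o(B) = sqrt(75 + B) (o(B) = sqrt(B + 75) = sqrt(75 + B))
N(I, z) = z + sqrt(79 - z) (N(I, z) = z + sqrt(75 + (-4 + z)/(-1)) = z + sqrt(75 + (-4 + z)*(-1)) = z + sqrt(75 + (4 - z)) = z + sqrt(79 - z))
(3*N(1, 5))*(-26) = (3*(5 + sqrt(79 - 1*5)))*(-26) = (3*(5 + sqrt(79 - 5)))*(-26) = (3*(5 + sqrt(74)))*(-26) = (15 + 3*sqrt(74))*(-26) = -390 - 78*sqrt(74)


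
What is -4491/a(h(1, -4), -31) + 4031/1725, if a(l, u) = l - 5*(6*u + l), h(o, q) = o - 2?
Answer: -3982021/1611150 ≈ -2.4715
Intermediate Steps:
h(o, q) = -2 + o
a(l, u) = -30*u - 4*l (a(l, u) = l - 5*(l + 6*u) = l + (-30*u - 5*l) = -30*u - 4*l)
-4491/a(h(1, -4), -31) + 4031/1725 = -4491/(-30*(-31) - 4*(-2 + 1)) + 4031/1725 = -4491/(930 - 4*(-1)) + 4031*(1/1725) = -4491/(930 + 4) + 4031/1725 = -4491/934 + 4031/1725 = -3982021/1611150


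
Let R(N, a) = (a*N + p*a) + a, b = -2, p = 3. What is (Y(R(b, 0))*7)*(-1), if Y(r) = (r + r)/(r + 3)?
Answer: 0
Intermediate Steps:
R(N, a) = 4*a + N*a (R(N, a) = (a*N + 3*a) + a = (N*a + 3*a) + a = (3*a + N*a) + a = 4*a + N*a)
Y(r) = 2*r/(3 + r) (Y(r) = (2*r)/(3 + r) = 2*r/(3 + r))
(Y(R(b, 0))*7)*(-1) = ((2*(0*(4 - 2))/(3 + 0*(4 - 2)))*7)*(-1) = ((2*(0*2)/(3 + 0*2))*7)*(-1) = ((2*0/(3 + 0))*7)*(-1) = ((2*0/3)*7)*(-1) = ((2*0*(1/3))*7)*(-1) = (0*7)*(-1) = 0*(-1) = 0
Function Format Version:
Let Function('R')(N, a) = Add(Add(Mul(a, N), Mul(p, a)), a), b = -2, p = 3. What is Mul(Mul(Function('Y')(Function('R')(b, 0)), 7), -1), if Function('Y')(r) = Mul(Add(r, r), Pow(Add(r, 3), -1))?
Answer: 0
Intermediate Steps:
Function('R')(N, a) = Add(Mul(4, a), Mul(N, a)) (Function('R')(N, a) = Add(Add(Mul(a, N), Mul(3, a)), a) = Add(Add(Mul(N, a), Mul(3, a)), a) = Add(Add(Mul(3, a), Mul(N, a)), a) = Add(Mul(4, a), Mul(N, a)))
Function('Y')(r) = Mul(2, r, Pow(Add(3, r), -1)) (Function('Y')(r) = Mul(Mul(2, r), Pow(Add(3, r), -1)) = Mul(2, r, Pow(Add(3, r), -1)))
Mul(Mul(Function('Y')(Function('R')(b, 0)), 7), -1) = Mul(Mul(Mul(2, Mul(0, Add(4, -2)), Pow(Add(3, Mul(0, Add(4, -2))), -1)), 7), -1) = Mul(Mul(Mul(2, Mul(0, 2), Pow(Add(3, Mul(0, 2)), -1)), 7), -1) = Mul(Mul(Mul(2, 0, Pow(Add(3, 0), -1)), 7), -1) = Mul(Mul(Mul(2, 0, Pow(3, -1)), 7), -1) = Mul(Mul(Mul(2, 0, Rational(1, 3)), 7), -1) = Mul(Mul(0, 7), -1) = Mul(0, -1) = 0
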